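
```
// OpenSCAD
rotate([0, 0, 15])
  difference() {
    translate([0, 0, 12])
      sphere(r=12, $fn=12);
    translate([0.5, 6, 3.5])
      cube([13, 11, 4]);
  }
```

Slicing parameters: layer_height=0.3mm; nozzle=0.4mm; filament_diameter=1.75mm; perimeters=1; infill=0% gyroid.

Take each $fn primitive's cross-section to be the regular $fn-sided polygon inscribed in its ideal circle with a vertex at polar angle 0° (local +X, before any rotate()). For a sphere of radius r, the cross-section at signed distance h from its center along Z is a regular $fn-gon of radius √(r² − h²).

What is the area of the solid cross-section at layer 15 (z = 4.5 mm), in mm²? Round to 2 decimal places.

249.84 mm²

At z = 4.5 mm: the r=12 sphere contributes a regular 12-gon of circumradius √(12²−7.5²) = 9.367 (area = (12/2)·9.367²·sin(360°/12) = 263.25 mm²); the cube at (0.5, 6) is present — its section is the full 13×11 rectangle (area 143.00 mm²); Taking the first minus the rest: starting from the r=12 sphere (263.25 mm²), the 13×11 cube at (0.5, 6) partially overlaps it — only the 13.41 mm² overlap (of its 143.00 mm²) is removed, clipping the outline — area = 249.84 mm²; (rotated 15° about Z; rotation is an isometry so areas/perimeters/island counts are preserved). Overall, the cross-section is a single solid region. Net area = 249.84 mm².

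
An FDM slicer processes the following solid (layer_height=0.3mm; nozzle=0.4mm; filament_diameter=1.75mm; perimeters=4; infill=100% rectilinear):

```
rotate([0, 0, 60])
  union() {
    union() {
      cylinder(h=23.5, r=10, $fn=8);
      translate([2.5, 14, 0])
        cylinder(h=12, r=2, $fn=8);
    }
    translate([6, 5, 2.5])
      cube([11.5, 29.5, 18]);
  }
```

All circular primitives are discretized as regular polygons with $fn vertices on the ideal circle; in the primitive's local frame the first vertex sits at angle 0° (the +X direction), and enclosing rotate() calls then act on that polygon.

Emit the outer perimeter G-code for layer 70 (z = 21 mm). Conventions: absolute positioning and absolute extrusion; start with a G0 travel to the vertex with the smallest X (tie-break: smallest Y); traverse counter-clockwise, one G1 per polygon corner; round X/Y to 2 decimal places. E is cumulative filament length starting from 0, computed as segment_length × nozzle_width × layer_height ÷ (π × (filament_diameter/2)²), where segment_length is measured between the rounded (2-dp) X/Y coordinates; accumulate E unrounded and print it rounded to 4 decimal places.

At z = 21 mm: the r=10 cylinder contributes a regular 8-gon of circumradius 10; the cylinder at (2.5, 14) is not intersected at this z (z outside [0, 12]); Combining (union): only the r=10 cylinder is present, so the union is just that shape — 1 connected region; the cube at (6, 5) is absent (z outside [2.5, 20.5]); Combining (union): only the result so far is present, so the union is just that shape — 1 connected region; (whole slice rotated 60° about Z — lengths, areas and connectivity unchanged). The outline is a single polygon with 8 vertices. Extrusion per mm of travel: 0.4 × 0.3 / (π × 0.875²) = 0.049890. Accumulating E over each segment gives final E = 3.0549.

G0 X-9.66 Y-2.59 Z21.00
G1 X-5.00 Y-8.66 E0.3818
G1 X2.59 Y-9.66 E0.7637
G1 X8.66 Y-5.00 E1.1455
G1 X9.66 Y2.59 E1.5274
G1 X5.00 Y8.66 E1.9092
G1 X-2.59 Y9.66 E2.2912
G1 X-8.66 Y5.00 E2.6730
G1 X-9.66 Y-2.59 E3.0549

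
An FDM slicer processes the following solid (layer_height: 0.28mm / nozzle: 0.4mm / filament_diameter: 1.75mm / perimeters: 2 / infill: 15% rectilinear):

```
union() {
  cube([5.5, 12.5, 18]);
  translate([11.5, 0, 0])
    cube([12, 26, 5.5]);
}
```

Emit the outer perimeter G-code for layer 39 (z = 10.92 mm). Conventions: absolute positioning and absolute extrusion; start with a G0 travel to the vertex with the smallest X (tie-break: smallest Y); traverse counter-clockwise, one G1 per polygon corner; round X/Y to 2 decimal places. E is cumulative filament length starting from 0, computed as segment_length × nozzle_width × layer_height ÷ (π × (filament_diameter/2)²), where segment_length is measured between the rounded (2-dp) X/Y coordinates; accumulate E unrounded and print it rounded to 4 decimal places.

G0 X0.00 Y0.00 Z10.92
G1 X5.50 Y0.00 E0.2561
G1 X5.50 Y12.50 E0.8382
G1 X0.00 Y12.50 E1.0943
G1 X0.00 Y0.00 E1.6763

At z = 10.92 mm: the cube is present — its section is the full 5.5×12.5 rectangle; the cube at (11.5, 0) is not intersected at this z (z outside [0, 5.5]); Combining (union): only the 5.5×12.5 cube is present, so the union is just that shape — 1 connected region. The outline is a single polygon with 4 vertices. Extrusion per mm of travel: 0.4 × 0.28 / (π × 0.875²) = 0.046564. Accumulating E over each segment gives final E = 1.6763.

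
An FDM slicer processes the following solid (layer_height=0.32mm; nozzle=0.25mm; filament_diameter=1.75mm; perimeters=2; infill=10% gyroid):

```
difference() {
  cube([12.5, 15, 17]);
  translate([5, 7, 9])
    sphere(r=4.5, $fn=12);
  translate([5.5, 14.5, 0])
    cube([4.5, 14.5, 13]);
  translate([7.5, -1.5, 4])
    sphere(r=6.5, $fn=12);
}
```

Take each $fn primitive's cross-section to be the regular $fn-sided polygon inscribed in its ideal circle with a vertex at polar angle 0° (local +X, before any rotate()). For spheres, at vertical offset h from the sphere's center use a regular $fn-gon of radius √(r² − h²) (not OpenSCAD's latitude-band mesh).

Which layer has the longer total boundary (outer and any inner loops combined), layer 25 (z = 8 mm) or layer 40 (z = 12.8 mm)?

Layer 25 (z = 8): the 12.5×15 cube contributes its full rectangle (perimeter 55.00 mm); the r=4.5 sphere at (5, 7) contributes a regular 12-gon of circumradius √(4.5²−1²) = 4.387 (perimeter = 2·12·4.387·sin(180°/12) = 27.25 mm); the 4.5×14.5 cube at (5.5, 14.5) contributes its full rectangle (perimeter 38.00 mm); the r=6.5 sphere at (7.5, -1.5) slices to a regular 12-gon of circumradius 5.123 (√(r²−h²) with h=4 from center) (perimeter = 2·12·5.123·sin(180°/12) = 31.83 mm); Subtracting the remaining from the first: starting from the 12.5×15 cube, the r=4.5 sphere at (5, 7) lies wholly inside it (removes its full 57.75 mm² and its 27.25 mm outline becomes a hole wall); the 4.5×14.5 cube at (5.5, 14.5) partially overlaps it — only the 2.25 mm² overlap (of its 65.25 mm²) is removed, clipping the outline; the r=6.5 sphere at (7.5, -1.5) partially overlaps it — only the 23.73 mm² overlap (of its 78.75 mm²) is removed, clipping the outline — boundary = 80.38 mm. So its perimeter = 80.38 mm. Layer 40 (z = 12.8): the cube (footprint 12.5×15) is included at this height (perimeter 55.00 mm); the sphere at (5, 7): section is a regular 12-gon, circumradius = √(r²−h²) = √(4.5²−3.8²) = 2.410 (perimeter = 2·12·2.410·sin(180°/12) = 14.97 mm); the 4.5×14.5 cube at (5.5, 14.5) contributes its full rectangle (perimeter 38.00 mm); the sphere at (7.5, -1.5) does not reach this height (|z−center|=8.800 > r=6.5); Taking the first minus the rest: starting from the 12.5×15 cube, the r=4.5 sphere at (5, 7) lies wholly inside it (removes its full 17.43 mm² and its 14.97 mm outline becomes a hole wall); the 4.5×14.5 cube at (5.5, 14.5) partially overlaps it — only the 2.25 mm² overlap (of its 65.25 mm²) is removed, clipping the outline — boundary (outer + 1 inner loop) = 70.97 mm. So its perimeter = 70.97 mm. Layer 25 is larger (80.38 vs 70.97 mm).

layer 25 (z = 8 mm)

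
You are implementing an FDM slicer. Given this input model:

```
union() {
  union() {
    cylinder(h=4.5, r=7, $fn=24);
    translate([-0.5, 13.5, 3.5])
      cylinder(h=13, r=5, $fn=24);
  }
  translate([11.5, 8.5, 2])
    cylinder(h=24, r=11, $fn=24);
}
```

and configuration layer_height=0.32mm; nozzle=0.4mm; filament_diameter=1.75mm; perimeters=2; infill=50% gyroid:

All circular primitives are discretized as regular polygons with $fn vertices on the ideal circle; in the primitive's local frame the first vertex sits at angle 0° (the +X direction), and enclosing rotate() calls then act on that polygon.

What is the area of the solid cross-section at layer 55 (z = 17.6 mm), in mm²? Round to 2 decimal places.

375.81 mm²

At z = 17.6 mm: the cylinder is absent (z outside [0, 4.5]); the cylinder at (-0.5, 13.5) does not reach this height (z outside [3.5, 16.5]); Combining (union): nothing is present at this height; the r=11 cylinder at (11.5, 8.5) contributes a regular 24-gon of circumradius 11 (area = (24/2)·11.000²·sin(360°/24) = 375.81 mm²); Taking the union: only the r=11 cylinder at (11.5, 8.5) is present, so the union is just that shape — area = 375.81 mm². Overall, the cross-section is a single solid region. Net area = 375.81 mm².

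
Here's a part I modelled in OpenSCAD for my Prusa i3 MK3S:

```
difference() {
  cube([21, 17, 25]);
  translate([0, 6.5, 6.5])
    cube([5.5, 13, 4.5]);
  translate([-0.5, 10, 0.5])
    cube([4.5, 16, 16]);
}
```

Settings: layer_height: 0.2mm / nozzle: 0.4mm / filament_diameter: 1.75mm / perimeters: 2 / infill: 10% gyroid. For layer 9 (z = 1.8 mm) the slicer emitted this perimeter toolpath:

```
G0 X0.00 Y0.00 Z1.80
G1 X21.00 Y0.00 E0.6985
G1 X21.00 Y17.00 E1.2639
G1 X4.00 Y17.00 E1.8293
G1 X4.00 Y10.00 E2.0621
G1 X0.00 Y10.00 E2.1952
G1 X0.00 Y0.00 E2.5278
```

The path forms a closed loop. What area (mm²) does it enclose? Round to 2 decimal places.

Apply the shoelace formula to the sequence of (X, Y) vertices; enclosed area = 329.00 mm².

329.00 mm²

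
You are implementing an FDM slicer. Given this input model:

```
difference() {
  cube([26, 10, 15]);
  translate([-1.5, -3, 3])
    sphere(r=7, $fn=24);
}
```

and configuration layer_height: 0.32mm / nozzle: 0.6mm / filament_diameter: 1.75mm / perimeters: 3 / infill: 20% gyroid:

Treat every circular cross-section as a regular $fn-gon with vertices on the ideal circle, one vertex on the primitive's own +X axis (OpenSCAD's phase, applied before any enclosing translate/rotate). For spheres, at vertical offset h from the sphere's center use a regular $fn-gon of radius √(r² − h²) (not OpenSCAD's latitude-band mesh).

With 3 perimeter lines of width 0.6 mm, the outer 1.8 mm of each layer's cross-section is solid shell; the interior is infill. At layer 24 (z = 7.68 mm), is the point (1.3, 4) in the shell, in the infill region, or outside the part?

At z = 7.68 mm: the cube is present — its section is the full 26×10 rectangle; the r=7 sphere at (-1.5, -3) slices to a regular 24-gon of circumradius 5.206 (√(r²−h²) with h=4.68 from center); Subtracting the remaining from the first: starting from the 26×10 cube, the r=7 sphere at (-1.5, -3) partially overlaps it — only the 3.27 mm² overlap (of its 84.16 mm²) is removed, clipping the outline — 1 connected region. Overall, the cross-section is a single solid region. The nearest boundary edge runs (0.00, 1.96)→(0.00, 10.00); distance from the point to it = 1.30 mm. The point is inside the cross-section, 1.30 mm from the nearest boundary — within the 1.8 mm shell band (3 × 0.6).

shell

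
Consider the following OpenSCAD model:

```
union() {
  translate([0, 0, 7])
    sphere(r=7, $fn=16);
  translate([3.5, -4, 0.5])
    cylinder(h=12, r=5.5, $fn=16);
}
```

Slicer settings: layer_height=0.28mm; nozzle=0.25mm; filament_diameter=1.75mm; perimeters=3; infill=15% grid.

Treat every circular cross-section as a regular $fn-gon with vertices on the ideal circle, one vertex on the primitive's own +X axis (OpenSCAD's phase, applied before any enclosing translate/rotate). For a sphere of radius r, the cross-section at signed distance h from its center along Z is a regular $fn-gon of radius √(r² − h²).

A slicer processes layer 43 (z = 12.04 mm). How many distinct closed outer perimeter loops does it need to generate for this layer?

At z = 12.04 mm: the r=7 sphere contributes a regular 16-gon of circumradius √(7²−5.04²) = 4.858; the r=5.5 cylinder at (3.5, -4) contributes a regular 16-gon of circumradius 5.5; Combining (union): the regions partially overlap (shared area 30.21 mm²), so overlapping operands fuse into one piece — 1 connected region. The result has 1 disconnected region.

1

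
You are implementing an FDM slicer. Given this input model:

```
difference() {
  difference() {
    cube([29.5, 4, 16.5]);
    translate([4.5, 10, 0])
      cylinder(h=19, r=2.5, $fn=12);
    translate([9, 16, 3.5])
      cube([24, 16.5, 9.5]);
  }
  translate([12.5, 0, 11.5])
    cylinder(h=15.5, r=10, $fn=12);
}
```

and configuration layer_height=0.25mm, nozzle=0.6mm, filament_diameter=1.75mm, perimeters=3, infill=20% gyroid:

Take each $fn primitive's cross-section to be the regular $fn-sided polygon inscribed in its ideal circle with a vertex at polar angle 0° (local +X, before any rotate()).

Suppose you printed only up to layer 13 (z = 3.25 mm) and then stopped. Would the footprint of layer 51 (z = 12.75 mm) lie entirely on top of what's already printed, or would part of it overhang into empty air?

Compare the two slices. At z = 3.25: the cube is present — its section is the full 29.5×4 rectangle (area 118.00 mm²); the r=2.5 cylinder at (4.5, 10) contributes a regular 12-gon of circumradius 2.5 (area = (12/2)·2.500²·sin(360°/12) = 18.75 mm²); the cube at (9, 16) is absent (z outside [3.5, 13]); Subtracting the remaining from the first: starting from the 29.5×4 cube (118.00 mm²), the r=2.5 cylinder at (4.5, 10) misses the remaining region (no effect) — area = 118.00 mm²; the cylinder at (12.5, 0) is not intersected at this z (z outside [11.5, 27]); Taking the first minus the rest: none of the subtracted shapes is present at this height, so the result so far is unchanged — area = 118.00 mm². At z = 12.75: the 29.5×4 cube contributes its full rectangle (area 118.00 mm²); the r=2.5 cylinder at (4.5, 10) contributes a regular 12-gon of circumradius 2.5 (area = (12/2)·2.500²·sin(360°/12) = 18.75 mm²); the cube at (9, 16) (footprint 24×16.5) is included at this height (area 396.00 mm²); After the difference (first − rest): starting from the 29.5×4 cube (118.00 mm²), the r=2.5 cylinder at (4.5, 10) misses the remaining region (no effect); the 24×16.5 cube at (9, 16) misses the remaining region (no effect) — area = 118.00 mm²; the cylinder at (12.5, 0): section is a regular 12-gon, circumradius r=10 (area = (12/2)·10.000²·sin(360°/12) = 300.00 mm²); Subtracting the remaining from the first: starting from the result so far (118.00 mm²), the r=10 cylinder at (12.5, 0) partially overlaps it — only the 75.71 mm² overlap (of its 300.00 mm²) is removed, clipping the outline — area = 42.29 mm². Checking containment: the cross-section at z = 12.75 is a subset of the cross-section at z = 3.25.

entirely on top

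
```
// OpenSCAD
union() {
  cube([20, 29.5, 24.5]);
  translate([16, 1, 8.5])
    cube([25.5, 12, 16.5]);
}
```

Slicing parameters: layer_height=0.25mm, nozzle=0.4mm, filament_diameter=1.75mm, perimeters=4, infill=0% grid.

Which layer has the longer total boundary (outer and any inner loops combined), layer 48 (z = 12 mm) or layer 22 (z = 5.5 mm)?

layer 48 (z = 12 mm)

Layer 48 (z = 12): the cube (footprint 20×29.5) is included at this height (perimeter 99.00 mm); the cube at (16, 1) is present — its section is the full 25.5×12 rectangle (perimeter 75.00 mm); Taking the union: the regions partially overlap (shared area 48.00 mm²), so the edge portions inside another operand are dropped and the merged outline is re-measured after clipping — boundary = 142.00 mm. So its perimeter = 142.00 mm. Layer 22 (z = 5.5): the cube (footprint 20×29.5) is included at this height (perimeter 99.00 mm); the cube at (16, 1) is absent (z outside [8.5, 25]); Merging all regions: only the 20×29.5 cube is present, so the union is just that shape — boundary = 99.00 mm. So its perimeter = 99.00 mm. Layer 48 is larger (142.00 vs 99.00 mm).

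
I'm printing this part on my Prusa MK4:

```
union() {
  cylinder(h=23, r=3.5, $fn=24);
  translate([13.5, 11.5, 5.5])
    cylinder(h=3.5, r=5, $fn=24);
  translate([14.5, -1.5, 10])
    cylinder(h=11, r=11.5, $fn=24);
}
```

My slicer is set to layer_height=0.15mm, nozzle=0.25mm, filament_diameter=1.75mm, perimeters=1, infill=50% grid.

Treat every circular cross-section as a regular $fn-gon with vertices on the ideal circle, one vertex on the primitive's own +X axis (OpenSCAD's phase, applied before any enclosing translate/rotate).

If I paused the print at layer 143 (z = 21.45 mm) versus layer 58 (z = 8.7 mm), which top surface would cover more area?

layer 58 (z = 8.7 mm)

Layer 143 (z = 21.45): the r=3.5 cylinder gives a regular 24-gon of circumradius 3.5 (constant along its height) (area = (24/2)·3.500²·sin(360°/24) = 38.05 mm²); the cylinder at (13.5, 11.5) is absent (z outside [5.5, 9]); the cylinder at (14.5, -1.5) is not intersected at this z (z outside [10, 21]); Taking the union: only the r=3.5 cylinder is present, so the union is just that shape — area = 38.05 mm². So its area = 38.05 mm². Layer 58 (z = 8.7): the cylinder: section is a regular 24-gon, circumradius r=3.5 (area = (24/2)·3.500²·sin(360°/24) = 38.05 mm²); the r=5 cylinder at (13.5, 11.5) contributes a regular 24-gon of circumradius 5 (area = (24/2)·5.000²·sin(360°/24) = 77.65 mm²); the cylinder at (14.5, -1.5) is absent (z outside [10, 21]); Merging all regions: the 2 present regions are separate (no shared area or edge), so areas and boundary lengths simply add and each stays a separate island — area = 115.69 mm². So its area = 115.69 mm². Layer 58 is larger (115.69 vs 38.05 mm²).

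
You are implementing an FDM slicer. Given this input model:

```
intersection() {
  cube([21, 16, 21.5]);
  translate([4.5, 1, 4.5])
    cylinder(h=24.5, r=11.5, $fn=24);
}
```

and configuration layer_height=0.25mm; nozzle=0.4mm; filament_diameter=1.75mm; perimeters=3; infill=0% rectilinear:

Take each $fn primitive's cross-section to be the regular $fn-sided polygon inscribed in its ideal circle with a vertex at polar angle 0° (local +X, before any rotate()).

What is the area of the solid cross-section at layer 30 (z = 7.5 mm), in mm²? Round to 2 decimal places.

168.71 mm²

At z = 7.5 mm: the 21×16 cube contributes its full rectangle (area 336.00 mm²); the r=11.5 cylinder at (4.5, 1) contributes a regular 24-gon of circumradius 11.5 (area = (24/2)·11.500²·sin(360°/24) = 410.75 mm²); Taking the intersection: the r=11.5 cylinder at (4.5, 1) partially overlaps the 21×16 cube; clipping to the common part keeps 168.71 mm² — area = 168.71 mm². Overall, the cross-section is a single solid region. Net area = 168.71 mm².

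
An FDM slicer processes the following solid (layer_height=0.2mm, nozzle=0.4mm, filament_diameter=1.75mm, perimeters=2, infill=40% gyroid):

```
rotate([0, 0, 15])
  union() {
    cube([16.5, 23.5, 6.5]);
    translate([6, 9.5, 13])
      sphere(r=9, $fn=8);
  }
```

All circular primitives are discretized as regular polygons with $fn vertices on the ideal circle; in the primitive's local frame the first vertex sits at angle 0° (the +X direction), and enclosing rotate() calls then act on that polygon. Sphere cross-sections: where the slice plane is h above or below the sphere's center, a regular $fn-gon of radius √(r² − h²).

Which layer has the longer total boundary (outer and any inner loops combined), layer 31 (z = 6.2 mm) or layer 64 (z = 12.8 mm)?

layer 31 (z = 6.2 mm)

Layer 31 (z = 6.2): the 16.5×23.5 cube contributes its full rectangle (perimeter 80.00 mm); the r=9 sphere at (6, 9.5) contributes a regular 8-gon of circumradius √(9²−6.8²) = 5.896 (perimeter = 2·8·5.896·sin(180°/8) = 36.10 mm); Merging all regions: the r=9 sphere at (6, 9.5) lies entirely inside the 16.5×23.5 cube, so the union is just the 16.5×23.5 cube — boundary = 80.00 mm; (whole slice rotated 15° about Z — lengths, areas and connectivity unchanged). So its perimeter = 80.00 mm. Layer 64 (z = 12.8): the cube is not intersected at this z (z outside [0, 6.5]); the r=9 sphere at (6, 9.5) slices to a regular 8-gon of circumradius 8.998 (√(r²−h²) with h=0.2 from center) (perimeter = 2·8·8.998·sin(180°/8) = 55.09 mm); Taking the union: only the r=9 sphere at (6, 9.5) is present, so the union is just that shape — boundary = 55.09 mm; (whole slice rotated 15° about Z — lengths, areas and connectivity unchanged). So its perimeter = 55.09 mm. Layer 31 is larger (80.00 vs 55.09 mm).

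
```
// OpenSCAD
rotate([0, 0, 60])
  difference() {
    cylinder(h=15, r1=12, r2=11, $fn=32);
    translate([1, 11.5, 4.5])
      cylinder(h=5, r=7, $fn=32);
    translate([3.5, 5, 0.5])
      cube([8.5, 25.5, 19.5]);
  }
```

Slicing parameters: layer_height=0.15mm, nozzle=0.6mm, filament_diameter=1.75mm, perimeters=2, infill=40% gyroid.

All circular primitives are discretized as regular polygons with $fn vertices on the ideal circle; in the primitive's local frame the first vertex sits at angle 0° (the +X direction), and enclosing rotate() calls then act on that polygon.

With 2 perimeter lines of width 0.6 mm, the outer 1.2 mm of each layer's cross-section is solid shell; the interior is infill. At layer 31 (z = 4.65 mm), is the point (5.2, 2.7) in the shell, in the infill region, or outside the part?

At z = 4.65 mm: the cone (r1=12→r2=11) has section circumradius 11.690 here — a regular 32-gon; the r=7 cylinder at (1, 11.5) gives a regular 32-gon of circumradius 7 (constant along its height); the cube at (3.5, 5) is present — its section is the full 8.5×25.5 rectangle; After the difference (first − rest): starting from the cone, the r=7 cylinder at (1, 11.5) partially overlaps it — only the 68.11 mm² overlap (of its 152.95 mm²) is removed, clipping the outline; the 8.5×25.5 cube at (3.5, 5) partially overlaps it — only the 12.43 mm² overlap (of its 216.75 mm²) is removed, clipping the outline — 1 connected region; (whole slice rotated 60° about Z — lengths, areas and connectivity unchanged). Overall, the cross-section is a single solid region. Undo the 60° rotation: the query point maps to (4.938, -3.153) in the un-rotated model frame. The nearest boundary edge runs (10.80, -4.47)→(9.72, -6.49); distance from the point to it = 5.79 mm. The point is inside the cross-section and 5.79 mm from the nearest boundary — more than the 1.2 mm shell width (2 × 0.6), so it's in the infill interior.

infill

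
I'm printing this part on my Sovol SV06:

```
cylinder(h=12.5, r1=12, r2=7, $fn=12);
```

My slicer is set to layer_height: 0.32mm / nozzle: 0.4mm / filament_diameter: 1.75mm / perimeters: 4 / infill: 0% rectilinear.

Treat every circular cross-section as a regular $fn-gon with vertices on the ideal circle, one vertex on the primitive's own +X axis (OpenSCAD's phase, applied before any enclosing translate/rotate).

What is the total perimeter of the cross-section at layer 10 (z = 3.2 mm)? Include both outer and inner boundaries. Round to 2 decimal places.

66.59 mm

At z = 3.2 mm: the cone: at t=0.256 of its height the radius interpolates to r₁+(r₂−r₁)t = 10.720, giving a regular 12-gon of that circumradius (perimeter = 2·12·10.720·sin(180°/12) = 66.59 mm). Overall, the cross-section is a single solid region. Total boundary length (outer) = 66.59 mm.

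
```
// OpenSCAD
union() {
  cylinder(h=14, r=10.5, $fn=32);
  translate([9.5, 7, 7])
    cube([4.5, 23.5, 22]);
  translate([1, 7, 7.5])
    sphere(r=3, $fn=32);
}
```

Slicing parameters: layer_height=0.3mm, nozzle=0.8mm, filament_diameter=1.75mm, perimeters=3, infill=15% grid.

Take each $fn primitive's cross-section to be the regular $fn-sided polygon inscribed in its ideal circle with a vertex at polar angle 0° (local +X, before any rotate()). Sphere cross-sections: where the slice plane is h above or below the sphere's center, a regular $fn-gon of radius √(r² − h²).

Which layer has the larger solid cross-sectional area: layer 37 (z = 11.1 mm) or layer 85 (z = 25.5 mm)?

Layer 37 (z = 11.1): the cylinder: section is a regular 32-gon, circumradius r=10.5 (area = (32/2)·10.500²·sin(360°/32) = 344.14 mm²); the cube at (9.5, 7) is present — its section is the full 4.5×23.5 rectangle (area 105.75 mm²); the sphere at (1, 7) is absent (|z−center|=3.600 > r=3); Taking the union: the 2 present regions are separate (no shared area or edge), so areas and boundary lengths simply add and each stays a separate island — area = 449.89 mm². So its area = 449.89 mm². Layer 85 (z = 25.5): the cylinder is not intersected at this z (z outside [0, 14]); the cube at (9.5, 7) is present — its section is the full 4.5×23.5 rectangle (area 105.75 mm²); the sphere at (1, 7) is absent (|z−center|=18.000 > r=3); Combining (union): only the 4.5×23.5 cube at (9.5, 7) is present, so the union is just that shape — area = 105.75 mm². So its area = 105.75 mm². Layer 37 is larger (449.89 vs 105.75 mm²).

layer 37 (z = 11.1 mm)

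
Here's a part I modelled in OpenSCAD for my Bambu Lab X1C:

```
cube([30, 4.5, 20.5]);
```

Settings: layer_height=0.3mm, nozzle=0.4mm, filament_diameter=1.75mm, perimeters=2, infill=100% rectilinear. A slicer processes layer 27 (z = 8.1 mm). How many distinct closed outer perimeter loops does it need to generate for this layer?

1

At z = 8.1 mm: the cube is present — its section is the full 30×4.5 rectangle. The result has 1 disconnected region.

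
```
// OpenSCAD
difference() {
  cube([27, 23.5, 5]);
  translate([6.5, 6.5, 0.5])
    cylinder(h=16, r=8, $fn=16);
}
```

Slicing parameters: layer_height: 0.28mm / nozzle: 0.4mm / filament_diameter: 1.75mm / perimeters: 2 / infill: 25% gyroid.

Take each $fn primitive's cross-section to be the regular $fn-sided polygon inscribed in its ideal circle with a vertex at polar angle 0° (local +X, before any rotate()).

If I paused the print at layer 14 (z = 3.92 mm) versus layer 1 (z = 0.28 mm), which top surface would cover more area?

layer 1 (z = 0.28 mm)

Layer 14 (z = 3.92): the cube (footprint 27×23.5) is included at this height (area 634.50 mm²); the r=8 cylinder at (6.5, 6.5) contributes a regular 16-gon of circumradius 8 (area = (16/2)·8.000²·sin(360°/16) = 195.93 mm²); After the difference (first − rest): starting from the 27×23.5 cube (634.50 mm²), the r=8 cylinder at (6.5, 6.5) partially overlaps it — only the 178.92 mm² overlap (of its 195.93 mm²) is removed, clipping the outline — area = 455.58 mm². So its area = 455.58 mm². Layer 1 (z = 0.28): the cube is present — its section is the full 27×23.5 rectangle (area 634.50 mm²); the cylinder at (6.5, 6.5) does not reach this height (z outside [0.5, 16.5]); Subtracting the remaining from the first: none of the subtracted shapes is present at this height, so the 27×23.5 cube is unchanged — area = 634.50 mm². So its area = 634.50 mm². Layer 1 is larger (634.50 vs 455.58 mm²).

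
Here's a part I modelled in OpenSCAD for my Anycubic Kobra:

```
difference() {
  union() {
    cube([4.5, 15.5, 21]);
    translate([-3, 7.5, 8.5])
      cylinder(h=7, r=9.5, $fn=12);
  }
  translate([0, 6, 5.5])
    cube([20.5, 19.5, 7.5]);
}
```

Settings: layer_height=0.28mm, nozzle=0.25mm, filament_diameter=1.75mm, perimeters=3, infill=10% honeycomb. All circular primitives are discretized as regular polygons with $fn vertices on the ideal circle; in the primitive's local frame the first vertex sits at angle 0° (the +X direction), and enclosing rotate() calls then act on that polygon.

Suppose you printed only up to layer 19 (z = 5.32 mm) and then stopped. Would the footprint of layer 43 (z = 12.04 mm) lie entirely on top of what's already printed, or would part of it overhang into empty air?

part overhangs

Compare the two slices. At z = 5.32: the cube (footprint 4.5×15.5) is included at this height (area 69.75 mm²); the cylinder at (-3, 7.5) is absent (z outside [8.5, 15.5]); Combining (union): only the 4.5×15.5 cube is present, so the union is just that shape — area = 69.75 mm²; the cube at (0, 6) does not reach this height (z outside [5.5, 13]); Subtracting the remaining from the first: none of the subtracted shapes is present at this height, so that combined region is unchanged — area = 69.75 mm². At z = 12.04: the 4.5×15.5 cube contributes its full rectangle (area 69.75 mm²); the r=9.5 cylinder at (-3, 7.5) gives a regular 12-gon of circumradius 9.5 (constant along its height) (area = (12/2)·9.500²·sin(360°/12) = 270.75 mm²); Combining (union): the regions partially overlap — summed areas 340.50 mm² minus the doubly-counted overlap 64.52 mm² gives 275.98 mm² — area = 275.98 mm²; the cube at (0, 6) (footprint 20.5×19.5) is included at this height (area 399.75 mm²); Taking the first minus the rest: starting from the result so far (275.98 mm²), the 20.5×19.5 cube at (0, 6) partially overlaps it — only the 53.02 mm² overlap (of its 399.75 mm²) is removed, clipping the outline — area = 222.95 mm². Checking containment: at z = 12.04 the cross-section extends beyond the z = 5.32 cross-section by about 195.95 mm².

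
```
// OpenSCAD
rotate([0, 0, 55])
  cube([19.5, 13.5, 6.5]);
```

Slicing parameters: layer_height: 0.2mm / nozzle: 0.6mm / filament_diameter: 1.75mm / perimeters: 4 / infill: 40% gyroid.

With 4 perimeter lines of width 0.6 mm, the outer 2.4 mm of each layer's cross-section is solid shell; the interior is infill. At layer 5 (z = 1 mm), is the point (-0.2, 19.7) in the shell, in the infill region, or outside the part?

At z = 1 mm: the cube is present — its section is the full 19.5×13.5 rectangle; (rotated 55° about Z; rotation is an isometry so areas/perimeters/island counts are preserved). Overall, the cross-section is a single solid region. Undo the 55° rotation: the query point maps to (16.023, 11.463) in the un-rotated model frame. The nearest boundary edge runs (19.50, 13.50)→(0.00, 13.50); distance from the point to it = 2.04 mm. The point is inside the cross-section, 2.04 mm from the nearest boundary — within the 2.4 mm shell band (4 × 0.6).

shell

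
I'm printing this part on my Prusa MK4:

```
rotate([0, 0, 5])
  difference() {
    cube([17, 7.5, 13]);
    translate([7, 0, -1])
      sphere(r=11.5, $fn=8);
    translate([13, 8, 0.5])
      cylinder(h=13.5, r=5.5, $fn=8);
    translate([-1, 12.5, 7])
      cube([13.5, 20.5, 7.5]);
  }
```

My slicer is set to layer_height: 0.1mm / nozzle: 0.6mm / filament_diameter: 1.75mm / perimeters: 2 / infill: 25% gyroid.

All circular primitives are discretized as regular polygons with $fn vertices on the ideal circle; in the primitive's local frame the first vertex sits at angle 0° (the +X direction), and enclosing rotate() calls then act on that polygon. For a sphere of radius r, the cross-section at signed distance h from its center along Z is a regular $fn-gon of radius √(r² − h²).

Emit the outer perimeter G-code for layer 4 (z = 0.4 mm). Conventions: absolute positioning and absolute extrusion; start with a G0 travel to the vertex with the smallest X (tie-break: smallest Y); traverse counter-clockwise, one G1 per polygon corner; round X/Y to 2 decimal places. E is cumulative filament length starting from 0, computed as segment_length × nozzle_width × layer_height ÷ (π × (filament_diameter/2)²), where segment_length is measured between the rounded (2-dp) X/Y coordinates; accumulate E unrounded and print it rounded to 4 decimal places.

G0 X14.60 Y8.81 Z0.40
G1 X16.64 Y4.88 E0.1105
G1 X16.28 Y8.95 E0.2124
G1 X14.60 Y8.81 E0.2544

At z = 0.4 mm: the cube is present — its section is the full 17×7.5 rectangle; the sphere at (7, 0): section is a regular 8-gon, circumradius = √(r²−h²) = √(11.5²−1.4²) = 11.414; the cylinder at (13, 8) does not reach this height (z outside [0.5, 14]); the cube at (-1, 12.5) is absent (z outside [7, 14.5]); After the difference (first − rest): starting from the 17×7.5 cube, the r=11.5 sphere at (7, 0) partially overlaps it — only the 124.04 mm² overlap (of its 368.52 mm²) is removed, clipping the outline — 1 connected region; (whole slice rotated 5° about Z — lengths, areas and connectivity unchanged). The outline is a single polygon with 3 vertices. Extrusion per mm of travel: 0.6 × 0.1 / (π × 0.875²) = 0.024945. Accumulating E over each segment gives final E = 0.2544.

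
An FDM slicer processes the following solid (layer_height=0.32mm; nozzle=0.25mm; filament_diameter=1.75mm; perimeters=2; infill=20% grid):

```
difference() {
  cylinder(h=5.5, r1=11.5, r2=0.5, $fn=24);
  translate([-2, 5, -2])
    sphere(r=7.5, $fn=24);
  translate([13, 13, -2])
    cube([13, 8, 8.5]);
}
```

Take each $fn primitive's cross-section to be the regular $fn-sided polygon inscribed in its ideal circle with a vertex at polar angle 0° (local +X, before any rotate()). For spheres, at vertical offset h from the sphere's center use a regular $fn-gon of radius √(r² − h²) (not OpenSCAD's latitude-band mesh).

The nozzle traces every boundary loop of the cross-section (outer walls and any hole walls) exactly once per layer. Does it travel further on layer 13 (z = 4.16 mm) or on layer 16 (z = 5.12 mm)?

Layer 13 (z = 4.16): the cone: at t=0.756 of its height the radius interpolates to r₁+(r₂−r₁)t = 3.180, giving a regular 24-gon of that circumradius (perimeter = 2·24·3.180·sin(180°/24) = 19.92 mm); the r=7.5 sphere at (-2, 5) slices to a regular 24-gon of circumradius 4.278 (√(r²−h²) with h=6.16 from center) (perimeter = 2·24·4.278·sin(180°/24) = 26.81 mm); the cube at (13, 13) (footprint 13×8) is included at this height (perimeter 42.00 mm); Subtracting the remaining from the first: starting from the cone, the r=7.5 sphere at (-2, 5) partially overlaps it — only the 7.00 mm² overlap (of its 56.85 mm²) is removed, clipping the outline; the 13×8 cube at (13, 13) misses the remaining region (no effect) — boundary = 19.50 mm. So its perimeter = 19.50 mm. Layer 16 (z = 5.12): the cone: at t=0.931 of its height the radius interpolates to r₁+(r₂−r₁)t = 1.260, giving a regular 24-gon of that circumradius (perimeter = 2·24·1.260·sin(180°/24) = 7.89 mm); the r=7.5 sphere at (-2, 5) slices to a regular 24-gon of circumradius 2.357 (√(r²−h²) with h=7.12 from center) (perimeter = 2·24·2.357·sin(180°/24) = 14.77 mm); the cube at (13, 13) is present — its section is the full 13×8 rectangle (perimeter 42.00 mm); After the difference (first − rest): starting from the cone, the r=7.5 sphere at (-2, 5) misses the remaining region (no effect); the 13×8 cube at (13, 13) misses the remaining region (no effect) — boundary = 7.89 mm. So its perimeter = 7.89 mm. Layer 13 is larger (19.50 vs 7.89 mm).

layer 13 (z = 4.16 mm)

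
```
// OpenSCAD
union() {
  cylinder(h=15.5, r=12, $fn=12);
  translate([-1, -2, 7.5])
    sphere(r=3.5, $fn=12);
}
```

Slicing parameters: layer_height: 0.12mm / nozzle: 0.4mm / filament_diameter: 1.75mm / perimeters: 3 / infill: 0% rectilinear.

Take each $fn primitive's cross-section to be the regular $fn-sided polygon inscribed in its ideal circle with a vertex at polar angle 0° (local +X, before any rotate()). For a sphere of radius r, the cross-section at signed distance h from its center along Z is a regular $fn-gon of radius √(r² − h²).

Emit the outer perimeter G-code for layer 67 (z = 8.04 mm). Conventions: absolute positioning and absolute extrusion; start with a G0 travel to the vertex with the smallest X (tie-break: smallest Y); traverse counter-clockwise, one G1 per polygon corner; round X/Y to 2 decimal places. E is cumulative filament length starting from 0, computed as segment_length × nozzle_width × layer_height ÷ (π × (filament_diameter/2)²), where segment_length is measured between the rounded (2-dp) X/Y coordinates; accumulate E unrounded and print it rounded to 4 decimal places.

At z = 8.04 mm: the r=12 cylinder gives a regular 12-gon of circumradius 12 (constant along its height); the r=3.5 sphere at (-1, -2) slices to a regular 12-gon of circumradius 3.458 (√(r²−h²) with h=0.54 from center); Combining (union): the r=3.5 sphere at (-1, -2) lies entirely inside the r=12 cylinder, so the union is just the r=12 cylinder — 1 connected region. The outline is a single polygon with 12 vertices. Extrusion per mm of travel: 0.4 × 0.12 / (π × 0.875²) = 0.019956. Accumulating E over each segment gives final E = 1.4874.

G0 X-12.00 Y0.00 Z8.04
G1 X-10.39 Y-6.00 E0.1240
G1 X-6.00 Y-10.39 E0.2479
G1 X0.00 Y-12.00 E0.3718
G1 X6.00 Y-10.39 E0.4958
G1 X10.39 Y-6.00 E0.6197
G1 X12.00 Y0.00 E0.7437
G1 X10.39 Y6.00 E0.8677
G1 X6.00 Y10.39 E0.9915
G1 X0.00 Y12.00 E1.1155
G1 X-6.00 Y10.39 E1.2395
G1 X-10.39 Y6.00 E1.3634
G1 X-12.00 Y0.00 E1.4874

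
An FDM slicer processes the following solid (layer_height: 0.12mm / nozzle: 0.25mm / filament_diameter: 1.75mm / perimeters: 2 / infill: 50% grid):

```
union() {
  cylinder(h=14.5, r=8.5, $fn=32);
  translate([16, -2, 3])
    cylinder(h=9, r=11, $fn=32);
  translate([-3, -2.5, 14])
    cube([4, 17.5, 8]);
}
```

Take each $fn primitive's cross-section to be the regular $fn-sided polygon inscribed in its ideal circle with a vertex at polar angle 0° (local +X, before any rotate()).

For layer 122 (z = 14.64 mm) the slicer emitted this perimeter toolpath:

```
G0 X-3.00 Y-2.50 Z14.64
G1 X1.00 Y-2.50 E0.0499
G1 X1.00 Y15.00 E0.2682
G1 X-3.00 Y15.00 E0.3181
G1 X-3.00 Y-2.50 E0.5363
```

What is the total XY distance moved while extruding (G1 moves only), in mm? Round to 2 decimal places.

43.00 mm

Sum the Euclidean lengths of each G1 segment: total = 43.00 mm.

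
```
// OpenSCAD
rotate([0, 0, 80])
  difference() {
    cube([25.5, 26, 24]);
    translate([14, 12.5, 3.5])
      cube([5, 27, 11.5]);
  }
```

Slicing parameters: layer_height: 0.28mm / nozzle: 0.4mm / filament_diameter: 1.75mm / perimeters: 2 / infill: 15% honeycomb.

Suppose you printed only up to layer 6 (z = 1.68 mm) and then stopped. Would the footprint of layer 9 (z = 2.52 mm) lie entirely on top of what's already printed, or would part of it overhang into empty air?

Compare the two slices. At z = 1.68: the cube (footprint 25.5×26) is included at this height (area 663.00 mm²); the cube at (14, 12.5) is absent (z outside [3.5, 15]); Subtracting the remaining from the first: none of the subtracted shapes is present at this height, so the 25.5×26 cube is unchanged — area = 663.00 mm²; (whole slice rotated 80° about Z — lengths, areas and connectivity unchanged). At z = 2.52: the 25.5×26 cube contributes its full rectangle (area 663.00 mm²); the cube at (14, 12.5) does not reach this height (z outside [3.5, 15]); After the difference (first − rest): none of the subtracted shapes is present at this height, so the 25.5×26 cube is unchanged — area = 663.00 mm²; (rotated 80° about Z; rotation is an isometry so areas/perimeters/island counts are preserved). Checking containment: the cross-section at z = 2.52 is a subset of the cross-section at z = 1.68.

entirely on top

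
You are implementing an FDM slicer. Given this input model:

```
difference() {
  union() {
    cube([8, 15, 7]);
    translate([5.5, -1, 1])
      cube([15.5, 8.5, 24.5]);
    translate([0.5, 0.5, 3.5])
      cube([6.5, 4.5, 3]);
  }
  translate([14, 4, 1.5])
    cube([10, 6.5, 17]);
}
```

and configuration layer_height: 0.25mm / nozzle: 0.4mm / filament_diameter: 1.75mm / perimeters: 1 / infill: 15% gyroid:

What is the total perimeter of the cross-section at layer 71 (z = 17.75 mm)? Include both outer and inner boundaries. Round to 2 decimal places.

At z = 17.75 mm: the cube is absent (z outside [0, 7]); the 15.5×8.5 cube at (5.5, -1) contributes its full rectangle (perimeter 48.00 mm); the cube at (0.5, 0.5) does not reach this height (z outside [3.5, 6.5]); Combining (union): only the 15.5×8.5 cube at (5.5, -1) is present, so the union is just that shape — boundary = 48.00 mm; the 10×6.5 cube at (14, 4) contributes its full rectangle (perimeter 33.00 mm); After the difference (first − rest): starting from that combined region, the 10×6.5 cube at (14, 4) partially overlaps it — only the 24.50 mm² overlap (of its 65.00 mm²) is removed, clipping the outline — boundary = 48.00 mm. Overall, the cross-section is a single solid region. Total boundary length (outer) = 48.00 mm.

48.00 mm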